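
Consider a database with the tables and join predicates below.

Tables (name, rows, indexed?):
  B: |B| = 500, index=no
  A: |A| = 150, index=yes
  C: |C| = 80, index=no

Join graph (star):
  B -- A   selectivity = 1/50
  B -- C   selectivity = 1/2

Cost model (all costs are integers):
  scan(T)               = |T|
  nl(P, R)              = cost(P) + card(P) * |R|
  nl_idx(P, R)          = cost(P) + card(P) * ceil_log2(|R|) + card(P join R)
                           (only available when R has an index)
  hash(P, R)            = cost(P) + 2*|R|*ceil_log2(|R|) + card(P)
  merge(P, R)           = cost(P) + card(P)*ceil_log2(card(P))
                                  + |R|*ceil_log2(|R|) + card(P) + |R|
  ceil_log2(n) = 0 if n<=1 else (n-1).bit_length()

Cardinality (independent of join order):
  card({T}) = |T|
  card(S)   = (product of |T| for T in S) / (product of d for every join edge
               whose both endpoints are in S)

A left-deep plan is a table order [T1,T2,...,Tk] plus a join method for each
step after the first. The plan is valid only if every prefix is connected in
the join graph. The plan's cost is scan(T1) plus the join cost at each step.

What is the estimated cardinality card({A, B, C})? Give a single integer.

60000

Tables in S: A(150), B(500), C(80)
Edges inside S: B-A(d=50), B-C(d=2)
numerator = 150 * 500 * 80 = 6000000
denominator = 50 * 2 = 100
card(S) = 6000000 / 100 = 60000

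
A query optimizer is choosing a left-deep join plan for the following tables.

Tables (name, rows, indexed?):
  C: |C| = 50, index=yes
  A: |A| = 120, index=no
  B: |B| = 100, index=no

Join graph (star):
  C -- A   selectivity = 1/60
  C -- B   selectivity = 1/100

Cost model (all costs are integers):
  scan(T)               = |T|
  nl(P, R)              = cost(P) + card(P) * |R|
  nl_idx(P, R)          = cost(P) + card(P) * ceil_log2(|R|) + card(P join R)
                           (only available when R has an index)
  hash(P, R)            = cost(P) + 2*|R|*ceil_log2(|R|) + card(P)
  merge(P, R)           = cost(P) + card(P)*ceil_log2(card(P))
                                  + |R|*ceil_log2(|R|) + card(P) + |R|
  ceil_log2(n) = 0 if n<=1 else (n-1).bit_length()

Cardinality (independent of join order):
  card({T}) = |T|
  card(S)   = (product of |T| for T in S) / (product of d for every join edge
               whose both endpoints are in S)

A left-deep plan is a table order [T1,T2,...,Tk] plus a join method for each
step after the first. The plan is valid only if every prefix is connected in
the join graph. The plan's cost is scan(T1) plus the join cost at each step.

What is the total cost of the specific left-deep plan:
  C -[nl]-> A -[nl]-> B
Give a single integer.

16050

step 1: scan C: cost=50, card=50
step 2: join A via nl
    card(P join A) = 50*120/(60) = 100
    cost = 50 + 50*120 = 6050
step 3: join B via nl
    card(P join B) = 100*100/(100) = 100
    cost = 6050 + 100*100 = 16050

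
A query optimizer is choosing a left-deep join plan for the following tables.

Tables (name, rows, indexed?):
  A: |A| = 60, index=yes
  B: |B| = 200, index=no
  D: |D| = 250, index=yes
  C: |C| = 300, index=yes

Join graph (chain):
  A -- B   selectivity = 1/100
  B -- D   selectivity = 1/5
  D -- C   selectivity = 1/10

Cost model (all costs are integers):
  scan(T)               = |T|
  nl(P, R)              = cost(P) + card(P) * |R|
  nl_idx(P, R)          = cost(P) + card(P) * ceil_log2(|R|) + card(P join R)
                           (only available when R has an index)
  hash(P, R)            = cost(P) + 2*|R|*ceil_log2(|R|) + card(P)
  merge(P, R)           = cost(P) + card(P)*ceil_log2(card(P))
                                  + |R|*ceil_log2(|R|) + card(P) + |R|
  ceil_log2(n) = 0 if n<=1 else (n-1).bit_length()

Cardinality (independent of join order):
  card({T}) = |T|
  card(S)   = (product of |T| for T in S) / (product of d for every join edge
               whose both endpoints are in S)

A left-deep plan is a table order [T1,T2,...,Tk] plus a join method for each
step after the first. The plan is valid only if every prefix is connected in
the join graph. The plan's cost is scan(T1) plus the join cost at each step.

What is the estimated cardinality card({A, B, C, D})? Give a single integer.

Tables in S: A(60), B(200), C(300), D(250)
Edges inside S: A-B(d=100), B-D(d=5), D-C(d=10)
numerator = 60 * 200 * 300 * 250 = 900000000
denominator = 100 * 5 * 10 = 5000
card(S) = 900000000 / 5000 = 180000

180000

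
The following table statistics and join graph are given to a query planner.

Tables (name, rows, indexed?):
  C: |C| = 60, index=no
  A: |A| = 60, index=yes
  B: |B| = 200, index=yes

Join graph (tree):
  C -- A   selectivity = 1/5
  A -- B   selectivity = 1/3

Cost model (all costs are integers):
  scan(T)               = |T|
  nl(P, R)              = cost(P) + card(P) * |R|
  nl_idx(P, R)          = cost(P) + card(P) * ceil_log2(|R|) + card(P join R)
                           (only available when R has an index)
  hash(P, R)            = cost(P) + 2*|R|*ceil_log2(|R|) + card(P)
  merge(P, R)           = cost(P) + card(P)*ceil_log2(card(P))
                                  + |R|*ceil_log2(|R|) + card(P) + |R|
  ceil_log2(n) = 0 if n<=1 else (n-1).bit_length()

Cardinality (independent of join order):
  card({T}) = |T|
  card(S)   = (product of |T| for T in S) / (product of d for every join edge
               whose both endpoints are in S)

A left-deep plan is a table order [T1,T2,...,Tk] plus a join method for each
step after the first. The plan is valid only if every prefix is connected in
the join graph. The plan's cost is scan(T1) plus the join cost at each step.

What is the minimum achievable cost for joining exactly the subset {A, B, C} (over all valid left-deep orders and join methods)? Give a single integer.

4760

Selinger DP over subsets of {A,B,C}:
  {C}: scan cost=60, card=60
  {A}: scan cost=60, card=60
  {B}: scan cost=200, card=200
  {AC}: card=720; try (C,hash)→840, (A,hash)→840, (C,merge)→900, (A,merge)→900, (A,nl_idx)→1140, (C,nl)→3660 …(+1); best=840 via (C,hash)
  {AB}: card=4000; try (A,hash)→1120, (B,merge)→2280, (A,merge)→2420, (B,hash)→3320, (B,nl_idx)→4540, (A,nl_idx)→5400 …(+2); best=1120 via (A,hash)
  {ABC}: card=48000; try (B,hash)→4760, (C,hash)→5840, (B,merge)→10560, (C,merge)→53540, (B,nl_idx)→54600, (B,nl)→144840 …(+1); best=4760 via (B,hash)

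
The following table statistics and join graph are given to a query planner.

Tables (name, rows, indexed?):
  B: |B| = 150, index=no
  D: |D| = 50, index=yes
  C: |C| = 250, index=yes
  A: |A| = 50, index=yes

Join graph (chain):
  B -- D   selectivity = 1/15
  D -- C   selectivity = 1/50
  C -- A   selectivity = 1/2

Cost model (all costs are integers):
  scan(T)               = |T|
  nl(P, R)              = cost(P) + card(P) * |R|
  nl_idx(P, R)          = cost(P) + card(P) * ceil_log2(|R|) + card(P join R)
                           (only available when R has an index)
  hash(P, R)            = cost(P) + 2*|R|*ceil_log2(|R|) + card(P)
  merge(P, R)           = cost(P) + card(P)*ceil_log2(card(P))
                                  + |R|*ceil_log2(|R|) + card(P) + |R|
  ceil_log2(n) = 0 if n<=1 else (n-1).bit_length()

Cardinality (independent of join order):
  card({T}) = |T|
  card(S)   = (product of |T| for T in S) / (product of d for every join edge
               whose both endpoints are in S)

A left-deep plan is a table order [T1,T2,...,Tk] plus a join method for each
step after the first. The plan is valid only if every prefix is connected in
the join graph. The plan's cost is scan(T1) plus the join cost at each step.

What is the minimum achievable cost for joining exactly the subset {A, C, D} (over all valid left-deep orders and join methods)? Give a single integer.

Selinger DP over subsets of {A,C,D}:
  {D}: scan cost=50, card=50
  {C}: scan cost=250, card=250
  {A}: scan cost=50, card=50
  {CD}: card=250; try (C,nl_idx)→700, (D,hash)→1100, (D,nl_idx)→2000, (C,merge)→2650, (D,merge)→2850, (C,hash)→4100 …(+2); best=700 via (C,nl_idx)
  {AC}: card=6250; try (A,hash)→1100, (C,merge)→2650, (A,merge)→2850, (C,hash)→4100, (C,nl_idx)→6700, (A,nl_idx)→8000 …(+2); best=1100 via (A,hash)
  {ACD}: card=6250; try (A,hash)→1550, (A,merge)→3300, (D,hash)→7950, (A,nl_idx)→8450, (A,nl)→13200, (D,nl_idx)→44850 …(+2); best=1550 via (A,hash)

1550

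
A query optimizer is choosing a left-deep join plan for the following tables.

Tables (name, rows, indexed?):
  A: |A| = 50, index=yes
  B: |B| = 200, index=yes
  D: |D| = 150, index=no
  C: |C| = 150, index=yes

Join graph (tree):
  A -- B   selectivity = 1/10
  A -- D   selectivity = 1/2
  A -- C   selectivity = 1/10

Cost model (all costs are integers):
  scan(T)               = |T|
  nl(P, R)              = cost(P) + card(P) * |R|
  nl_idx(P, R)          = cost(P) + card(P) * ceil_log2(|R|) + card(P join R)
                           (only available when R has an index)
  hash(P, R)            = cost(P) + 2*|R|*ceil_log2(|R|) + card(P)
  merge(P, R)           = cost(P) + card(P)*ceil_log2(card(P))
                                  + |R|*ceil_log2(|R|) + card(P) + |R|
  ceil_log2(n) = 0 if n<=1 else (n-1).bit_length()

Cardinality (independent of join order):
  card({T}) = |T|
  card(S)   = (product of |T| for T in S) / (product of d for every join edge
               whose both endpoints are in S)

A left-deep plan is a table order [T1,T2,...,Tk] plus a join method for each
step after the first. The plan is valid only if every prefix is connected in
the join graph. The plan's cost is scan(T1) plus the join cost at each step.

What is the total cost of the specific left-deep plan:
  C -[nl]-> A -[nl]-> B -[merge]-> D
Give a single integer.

384000

step 1: scan C: cost=150, card=150
step 2: join A via nl
    card(P join A) = 150*50/(10) = 750
    cost = 150 + 150*50 = 7650
step 3: join B via nl
    card(P join B) = 750*200/(10) = 15000
    cost = 7650 + 750*200 = 157650
step 4: join D via merge
    card(P join D) = 15000*150/(2) = 1125000
    cost = 157650 + 15000*14 + 150*8 + 15000 + 150 = 384000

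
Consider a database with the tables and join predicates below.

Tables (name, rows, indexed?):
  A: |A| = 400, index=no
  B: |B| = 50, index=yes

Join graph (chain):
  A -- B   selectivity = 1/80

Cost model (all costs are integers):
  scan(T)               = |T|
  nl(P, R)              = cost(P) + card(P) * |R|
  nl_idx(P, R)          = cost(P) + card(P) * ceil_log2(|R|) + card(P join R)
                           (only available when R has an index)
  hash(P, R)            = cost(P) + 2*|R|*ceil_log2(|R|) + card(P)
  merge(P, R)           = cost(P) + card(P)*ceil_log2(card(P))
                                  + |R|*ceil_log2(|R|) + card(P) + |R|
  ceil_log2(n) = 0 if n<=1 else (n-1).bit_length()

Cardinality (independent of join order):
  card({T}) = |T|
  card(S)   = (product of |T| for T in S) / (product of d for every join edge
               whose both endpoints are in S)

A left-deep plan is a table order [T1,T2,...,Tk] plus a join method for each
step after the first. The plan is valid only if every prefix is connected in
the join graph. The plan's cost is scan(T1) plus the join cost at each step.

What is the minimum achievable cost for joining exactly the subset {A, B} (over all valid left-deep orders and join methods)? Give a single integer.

1400

Selinger DP over subsets of {A,B}:
  {A}: scan cost=400, card=400
  {B}: scan cost=50, card=50
  {AB}: card=250; try (B,hash)→1400, (B,nl_idx)→3050, (A,merge)→4400, (B,merge)→4750, (A,hash)→7300, (A,nl)→20050 …(+1); best=1400 via (B,hash)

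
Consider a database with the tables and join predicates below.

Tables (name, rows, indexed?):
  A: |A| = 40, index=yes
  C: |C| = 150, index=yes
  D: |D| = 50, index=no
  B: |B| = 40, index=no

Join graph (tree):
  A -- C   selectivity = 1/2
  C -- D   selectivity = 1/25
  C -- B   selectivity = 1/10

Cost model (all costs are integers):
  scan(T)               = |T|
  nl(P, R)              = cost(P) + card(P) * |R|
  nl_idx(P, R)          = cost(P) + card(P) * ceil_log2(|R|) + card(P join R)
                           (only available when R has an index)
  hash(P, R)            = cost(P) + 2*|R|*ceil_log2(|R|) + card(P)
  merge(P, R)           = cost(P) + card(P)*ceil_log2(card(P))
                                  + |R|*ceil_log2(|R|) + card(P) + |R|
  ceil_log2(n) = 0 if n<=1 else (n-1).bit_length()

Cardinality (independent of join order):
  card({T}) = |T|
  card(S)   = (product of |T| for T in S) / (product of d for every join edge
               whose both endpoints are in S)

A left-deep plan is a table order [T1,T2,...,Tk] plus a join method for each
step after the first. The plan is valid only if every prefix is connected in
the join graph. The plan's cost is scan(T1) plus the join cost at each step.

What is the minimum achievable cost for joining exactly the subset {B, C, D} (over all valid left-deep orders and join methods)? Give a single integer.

Selinger DP over subsets of {B,C,D}:
  {C}: scan cost=150, card=150
  {D}: scan cost=50, card=50
  {B}: scan cost=40, card=40
  {CD}: card=300; try (C,nl_idx)→750, (D,hash)→900, (C,merge)→1750, (D,merge)→1850, (C,hash)→2500, (C,nl)→7550 …(+1); best=750 via (C,nl_idx)
  {BC}: card=600; try (B,hash)→780, (C,nl_idx)→960, (C,merge)→1670, (B,merge)→1780, (C,hash)→2480, (C,nl)→6040 …(+1); best=780 via (B,hash)
  {BCD}: card=1200; try (B,hash)→1530, (D,hash)→1980, (B,merge)→4030, (D,merge)→7730, (B,nl)→12750, (D,nl)→30780; best=1530 via (B,hash)

1530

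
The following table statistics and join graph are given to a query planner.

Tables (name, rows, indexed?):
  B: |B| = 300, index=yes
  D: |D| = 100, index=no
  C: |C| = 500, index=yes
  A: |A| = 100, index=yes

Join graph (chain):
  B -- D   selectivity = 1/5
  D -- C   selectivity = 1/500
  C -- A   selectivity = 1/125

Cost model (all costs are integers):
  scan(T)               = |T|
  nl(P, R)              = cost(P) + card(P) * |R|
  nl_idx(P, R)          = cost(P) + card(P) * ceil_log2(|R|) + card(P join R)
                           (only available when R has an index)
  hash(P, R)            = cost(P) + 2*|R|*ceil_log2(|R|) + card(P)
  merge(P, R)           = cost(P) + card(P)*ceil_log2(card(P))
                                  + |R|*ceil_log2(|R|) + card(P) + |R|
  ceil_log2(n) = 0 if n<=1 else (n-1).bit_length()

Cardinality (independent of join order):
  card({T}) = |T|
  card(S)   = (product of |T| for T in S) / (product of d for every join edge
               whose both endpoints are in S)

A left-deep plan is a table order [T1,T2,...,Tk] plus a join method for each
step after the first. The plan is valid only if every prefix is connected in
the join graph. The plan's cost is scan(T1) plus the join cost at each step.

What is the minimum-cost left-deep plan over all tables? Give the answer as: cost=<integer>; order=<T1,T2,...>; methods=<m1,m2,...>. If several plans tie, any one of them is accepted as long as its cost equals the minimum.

cost=5520; order=D,C,A,B; methods=nl_idx,nl_idx,merge

Selinger DP (subsets sized 1..n):
  {B}: scan cost=300, card=300
  {D}: scan cost=100, card=100
  {C}: scan cost=500, card=500
  {A}: scan cost=100, card=100
  {BD}: card=6000; try (D,hash)→2000, (B,merge)→3900, (D,merge)→4100, (B,hash)→5600, (B,nl_idx)→7000, (B,nl)→30100 …(+1); best=2000 via (D,hash)
  {CD}: card=100; try (C,nl_idx)→1100, (D,hash)→2400, (C,merge)→5900, (D,merge)→6300, (C,hash)→9200, (C,nl)→50100 …(+1); best=1100 via (C,nl_idx)
  {AC}: card=400; try (C,nl_idx)→1400, (A,hash)→2400, (A,nl_idx)→4400, (C,merge)→5900, (A,merge)→6300, (C,hash)→9200 …(+2); best=1400 via (C,nl_idx)
  {BCD}: card=6000; try (B,merge)→4900, (B,hash)→6600, (B,nl_idx)→8000, (C,hash)→17000, (B,nl)→31100, (C,nl_idx)→62000 …(+2); best=4900 via (B,merge)
  {ACD}: card=80; try (A,nl_idx)→1880, (A,hash)→2600, (A,merge)→2700, (D,hash)→3200, (D,merge)→6200, (A,nl)→11100 …(+1); best=1880 via (A,nl_idx)
  {ABCD}: card=4800; try (B,merge)→5520, (B,hash)→7360, (B,nl_idx)→7400, (A,hash)→12300, (B,nl)→25880, (A,nl_idx)→51700 …(+2); best=5520 via (B,merge)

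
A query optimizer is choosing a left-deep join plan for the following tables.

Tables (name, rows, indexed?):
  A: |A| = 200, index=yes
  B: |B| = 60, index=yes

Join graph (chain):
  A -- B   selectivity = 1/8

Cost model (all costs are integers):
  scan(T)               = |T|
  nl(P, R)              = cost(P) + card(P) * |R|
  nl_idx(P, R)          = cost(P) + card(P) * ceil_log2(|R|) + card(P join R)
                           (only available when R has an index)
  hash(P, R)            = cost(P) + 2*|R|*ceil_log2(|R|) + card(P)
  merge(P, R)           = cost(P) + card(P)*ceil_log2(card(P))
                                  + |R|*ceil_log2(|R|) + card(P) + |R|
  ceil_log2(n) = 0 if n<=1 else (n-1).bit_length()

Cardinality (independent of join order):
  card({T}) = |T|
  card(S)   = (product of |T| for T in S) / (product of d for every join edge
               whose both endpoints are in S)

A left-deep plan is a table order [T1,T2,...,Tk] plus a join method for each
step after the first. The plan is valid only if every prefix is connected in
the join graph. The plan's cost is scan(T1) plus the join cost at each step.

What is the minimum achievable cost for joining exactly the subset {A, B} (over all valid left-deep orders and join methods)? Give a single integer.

Selinger DP over subsets of {A,B}:
  {A}: scan cost=200, card=200
  {B}: scan cost=60, card=60
  {AB}: card=1500; try (B,hash)→1120, (A,nl_idx)→2040, (A,merge)→2280, (B,merge)→2420, (B,nl_idx)→2900, (A,hash)→3320 …(+2); best=1120 via (B,hash)

1120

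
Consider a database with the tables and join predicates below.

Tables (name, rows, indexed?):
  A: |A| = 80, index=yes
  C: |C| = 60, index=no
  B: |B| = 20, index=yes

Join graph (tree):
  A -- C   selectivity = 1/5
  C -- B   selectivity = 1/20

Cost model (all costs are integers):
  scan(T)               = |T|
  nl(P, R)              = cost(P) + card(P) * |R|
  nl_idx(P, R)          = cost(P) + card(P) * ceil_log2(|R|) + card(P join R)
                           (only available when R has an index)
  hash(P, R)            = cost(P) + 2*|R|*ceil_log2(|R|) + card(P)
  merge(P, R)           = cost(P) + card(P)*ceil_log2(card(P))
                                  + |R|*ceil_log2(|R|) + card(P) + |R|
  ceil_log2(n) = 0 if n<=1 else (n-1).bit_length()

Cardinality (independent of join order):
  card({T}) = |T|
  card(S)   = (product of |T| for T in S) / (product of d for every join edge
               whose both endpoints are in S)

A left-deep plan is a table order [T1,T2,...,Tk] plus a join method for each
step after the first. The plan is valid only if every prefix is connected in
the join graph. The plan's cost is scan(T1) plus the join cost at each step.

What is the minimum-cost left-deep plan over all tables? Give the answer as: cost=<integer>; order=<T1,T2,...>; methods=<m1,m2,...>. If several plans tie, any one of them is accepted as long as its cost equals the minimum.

cost=1380; order=C,B,A; methods=hash,merge

Selinger DP (subsets sized 1..n):
  {A}: scan cost=80, card=80
  {C}: scan cost=60, card=60
  {B}: scan cost=20, card=20
  {AC}: card=960; try (C,hash)→880, (A,merge)→1120, (C,merge)→1140, (A,hash)→1240, (A,nl_idx)→1440, (A,nl)→4860 …(+1); best=880 via (C,hash)
  {BC}: card=60; try (B,hash)→320, (B,nl_idx)→420, (C,merge)→560, (B,merge)→600, (C,hash)→760, (C,nl)→1220 …(+1); best=320 via (B,hash)
  {ABC}: card=960; try (A,merge)→1380, (A,hash)→1500, (A,nl_idx)→1700, (B,hash)→2040, (A,nl)→5120, (B,nl_idx)→6640 …(+2); best=1380 via (A,merge)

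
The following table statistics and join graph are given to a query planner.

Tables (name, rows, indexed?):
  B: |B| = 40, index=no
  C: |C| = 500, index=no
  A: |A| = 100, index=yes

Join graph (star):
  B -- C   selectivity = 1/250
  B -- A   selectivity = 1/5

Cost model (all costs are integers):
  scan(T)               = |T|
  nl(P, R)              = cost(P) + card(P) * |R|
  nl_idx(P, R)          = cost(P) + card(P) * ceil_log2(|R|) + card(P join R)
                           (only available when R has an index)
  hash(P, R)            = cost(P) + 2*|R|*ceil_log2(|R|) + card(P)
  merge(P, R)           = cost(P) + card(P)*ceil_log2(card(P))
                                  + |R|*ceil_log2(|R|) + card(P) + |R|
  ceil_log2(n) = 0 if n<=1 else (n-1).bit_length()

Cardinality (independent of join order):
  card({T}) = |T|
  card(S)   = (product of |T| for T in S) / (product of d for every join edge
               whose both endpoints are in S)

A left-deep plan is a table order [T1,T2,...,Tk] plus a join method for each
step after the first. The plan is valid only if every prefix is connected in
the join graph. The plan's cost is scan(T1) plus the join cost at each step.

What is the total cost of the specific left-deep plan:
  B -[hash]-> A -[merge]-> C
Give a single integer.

step 1: scan B: cost=40, card=40
step 2: join A via hash
    card(P join A) = 40*100/(5) = 800
    cost = 40 + 2*100*7 + 40 = 1480
step 3: join C via merge
    card(P join C) = 800*500/(250) = 1600
    cost = 1480 + 800*10 + 500*9 + 800 + 500 = 15280

15280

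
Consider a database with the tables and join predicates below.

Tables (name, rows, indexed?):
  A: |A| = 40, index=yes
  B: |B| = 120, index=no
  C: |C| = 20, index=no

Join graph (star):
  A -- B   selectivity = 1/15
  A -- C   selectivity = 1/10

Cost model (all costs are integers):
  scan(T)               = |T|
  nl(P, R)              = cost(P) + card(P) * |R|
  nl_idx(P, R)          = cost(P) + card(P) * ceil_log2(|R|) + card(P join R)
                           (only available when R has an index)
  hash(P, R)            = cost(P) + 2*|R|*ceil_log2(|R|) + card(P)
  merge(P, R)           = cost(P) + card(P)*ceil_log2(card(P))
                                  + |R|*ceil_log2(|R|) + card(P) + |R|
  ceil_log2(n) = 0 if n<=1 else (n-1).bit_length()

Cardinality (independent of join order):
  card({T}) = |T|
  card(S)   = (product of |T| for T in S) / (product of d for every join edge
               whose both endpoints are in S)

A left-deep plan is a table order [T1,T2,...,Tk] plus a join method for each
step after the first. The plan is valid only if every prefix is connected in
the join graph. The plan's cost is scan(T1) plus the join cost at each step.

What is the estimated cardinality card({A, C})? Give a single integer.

Tables in S: A(40), C(20)
Edges inside S: A-C(d=10)
numerator = 40 * 20 = 800
denominator = 10 = 10
card(S) = 800 / 10 = 80

80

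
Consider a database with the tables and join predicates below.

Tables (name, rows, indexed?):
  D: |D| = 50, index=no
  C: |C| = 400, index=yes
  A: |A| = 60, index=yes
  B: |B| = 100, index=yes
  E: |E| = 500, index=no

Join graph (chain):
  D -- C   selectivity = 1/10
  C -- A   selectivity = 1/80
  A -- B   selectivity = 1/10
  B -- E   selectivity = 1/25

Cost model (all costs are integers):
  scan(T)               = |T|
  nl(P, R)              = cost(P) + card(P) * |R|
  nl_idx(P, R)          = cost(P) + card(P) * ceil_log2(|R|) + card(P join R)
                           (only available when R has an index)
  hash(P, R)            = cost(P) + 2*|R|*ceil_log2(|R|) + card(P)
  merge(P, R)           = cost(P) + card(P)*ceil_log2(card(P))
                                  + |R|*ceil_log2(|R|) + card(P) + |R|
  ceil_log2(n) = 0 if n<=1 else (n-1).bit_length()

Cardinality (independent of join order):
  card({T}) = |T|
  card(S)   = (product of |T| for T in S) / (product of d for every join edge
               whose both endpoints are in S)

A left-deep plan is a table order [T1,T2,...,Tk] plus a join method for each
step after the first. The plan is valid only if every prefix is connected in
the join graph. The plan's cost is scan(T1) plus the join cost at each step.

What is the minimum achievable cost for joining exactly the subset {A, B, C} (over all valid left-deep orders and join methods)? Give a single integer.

2600

Selinger DP over subsets of {A,B,C}:
  {C}: scan cost=400, card=400
  {A}: scan cost=60, card=60
  {B}: scan cost=100, card=100
  {AC}: card=300; try (C,nl_idx)→900, (A,hash)→1520, (A,nl_idx)→3100, (C,merge)→4480, (A,merge)→4820, (C,hash)→7320 …(+2); best=900 via (C,nl_idx)
  {AB}: card=600; try (A,hash)→920, (B,nl_idx)→1080, (B,merge)→1280, (A,nl_idx)→1300, (A,merge)→1320, (B,hash)→1520 …(+2); best=920 via (A,hash)
  {ABC}: card=3000; try (B,hash)→2600, (B,merge)→4700, (B,nl_idx)→6000, (C,hash)→8720, (C,nl_idx)→9320, (C,merge)→11520 …(+2); best=2600 via (B,hash)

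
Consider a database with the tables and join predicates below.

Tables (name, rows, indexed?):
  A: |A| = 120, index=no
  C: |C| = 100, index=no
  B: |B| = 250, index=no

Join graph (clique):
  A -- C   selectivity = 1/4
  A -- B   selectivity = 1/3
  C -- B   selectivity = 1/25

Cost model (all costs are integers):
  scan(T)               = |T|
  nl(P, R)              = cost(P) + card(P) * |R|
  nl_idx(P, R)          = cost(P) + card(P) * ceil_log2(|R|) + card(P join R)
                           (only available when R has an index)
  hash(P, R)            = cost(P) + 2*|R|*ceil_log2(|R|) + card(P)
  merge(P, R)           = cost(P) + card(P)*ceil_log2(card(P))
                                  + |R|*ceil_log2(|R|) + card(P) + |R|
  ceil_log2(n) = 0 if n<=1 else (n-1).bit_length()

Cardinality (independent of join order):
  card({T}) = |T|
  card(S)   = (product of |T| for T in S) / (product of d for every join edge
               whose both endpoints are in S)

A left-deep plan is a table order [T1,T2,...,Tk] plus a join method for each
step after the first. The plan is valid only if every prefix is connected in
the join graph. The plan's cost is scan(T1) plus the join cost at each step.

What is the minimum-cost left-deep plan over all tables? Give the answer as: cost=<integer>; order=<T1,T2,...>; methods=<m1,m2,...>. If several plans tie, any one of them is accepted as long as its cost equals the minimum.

cost=4580; order=B,C,A; methods=hash,hash

Selinger DP (subsets sized 1..n):
  {A}: scan cost=120, card=120
  {C}: scan cost=100, card=100
  {B}: scan cost=250, card=250
  {AC}: card=3000; try (C,hash)→1640, (A,merge)→1860, (C,merge)→1880, (A,hash)→1880, (A,nl)→12100, (C,nl)→12120; best=1640 via (C,hash)
  {AB}: card=10000; try (A,hash)→2180, (B,merge)→3330, (A,merge)→3460, (B,hash)→4240, (B,nl)→30120, (A,nl)→30250; best=2180 via (A,hash)
  {BC}: card=1000; try (C,hash)→1900, (B,merge)→3150, (C,merge)→3300, (B,hash)→4200, (B,nl)→25100, (C,nl)→25250; best=1900 via (C,hash)
  {ABC}: card=10000; try (A,hash)→4580, (B,hash)→8640, (C,hash)→13580, (A,merge)→13860, (B,merge)→42890, (A,nl)→121900 …(+3); best=4580 via (A,hash)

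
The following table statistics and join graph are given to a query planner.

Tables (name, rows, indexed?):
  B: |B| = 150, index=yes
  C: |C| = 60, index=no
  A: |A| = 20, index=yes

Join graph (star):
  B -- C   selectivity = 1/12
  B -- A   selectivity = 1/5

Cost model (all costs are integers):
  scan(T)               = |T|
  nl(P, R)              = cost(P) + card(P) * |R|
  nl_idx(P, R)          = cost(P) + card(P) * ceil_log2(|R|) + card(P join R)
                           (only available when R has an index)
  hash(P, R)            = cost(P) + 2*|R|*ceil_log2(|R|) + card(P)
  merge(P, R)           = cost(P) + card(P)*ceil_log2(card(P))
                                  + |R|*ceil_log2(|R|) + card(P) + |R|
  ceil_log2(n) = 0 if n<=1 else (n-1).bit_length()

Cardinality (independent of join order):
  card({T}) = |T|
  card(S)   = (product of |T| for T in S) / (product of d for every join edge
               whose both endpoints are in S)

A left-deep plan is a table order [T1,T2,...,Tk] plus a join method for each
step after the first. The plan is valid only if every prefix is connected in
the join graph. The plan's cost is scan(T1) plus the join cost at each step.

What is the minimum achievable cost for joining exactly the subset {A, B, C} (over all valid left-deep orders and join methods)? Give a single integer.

Selinger DP over subsets of {A,B,C}:
  {B}: scan cost=150, card=150
  {C}: scan cost=60, card=60
  {A}: scan cost=20, card=20
  {BC}: card=750; try (C,hash)→1020, (B,nl_idx)→1290, (B,merge)→1830, (C,merge)→1920, (B,hash)→2520, (B,nl)→9060 …(+1); best=1020 via (C,hash)
  {AB}: card=600; try (A,hash)→500, (B,nl_idx)→780, (B,merge)→1490, (A,nl_idx)→1500, (A,merge)→1620, (B,hash)→2440 …(+2); best=500 via (A,hash)
  {ABC}: card=3000; try (C,hash)→1820, (A,hash)→1970, (C,merge)→7520, (A,nl_idx)→7770, (A,merge)→9390, (A,nl)→16020 …(+1); best=1820 via (C,hash)

1820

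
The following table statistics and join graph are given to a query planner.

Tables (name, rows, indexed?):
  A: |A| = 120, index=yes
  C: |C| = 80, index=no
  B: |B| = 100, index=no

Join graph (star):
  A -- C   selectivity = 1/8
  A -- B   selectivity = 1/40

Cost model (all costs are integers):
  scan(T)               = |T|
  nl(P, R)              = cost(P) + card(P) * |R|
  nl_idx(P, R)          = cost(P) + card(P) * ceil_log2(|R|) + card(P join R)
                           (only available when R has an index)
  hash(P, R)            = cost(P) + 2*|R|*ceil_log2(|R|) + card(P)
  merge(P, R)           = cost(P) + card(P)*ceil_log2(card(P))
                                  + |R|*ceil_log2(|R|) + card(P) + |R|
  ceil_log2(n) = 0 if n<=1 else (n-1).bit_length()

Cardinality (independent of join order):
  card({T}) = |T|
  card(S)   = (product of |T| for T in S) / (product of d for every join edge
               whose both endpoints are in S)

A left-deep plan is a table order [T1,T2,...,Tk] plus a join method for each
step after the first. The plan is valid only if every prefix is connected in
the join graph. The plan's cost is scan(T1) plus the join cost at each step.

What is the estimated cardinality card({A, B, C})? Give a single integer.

Tables in S: A(120), B(100), C(80)
Edges inside S: A-C(d=8), A-B(d=40)
numerator = 120 * 100 * 80 = 960000
denominator = 8 * 40 = 320
card(S) = 960000 / 320 = 3000

3000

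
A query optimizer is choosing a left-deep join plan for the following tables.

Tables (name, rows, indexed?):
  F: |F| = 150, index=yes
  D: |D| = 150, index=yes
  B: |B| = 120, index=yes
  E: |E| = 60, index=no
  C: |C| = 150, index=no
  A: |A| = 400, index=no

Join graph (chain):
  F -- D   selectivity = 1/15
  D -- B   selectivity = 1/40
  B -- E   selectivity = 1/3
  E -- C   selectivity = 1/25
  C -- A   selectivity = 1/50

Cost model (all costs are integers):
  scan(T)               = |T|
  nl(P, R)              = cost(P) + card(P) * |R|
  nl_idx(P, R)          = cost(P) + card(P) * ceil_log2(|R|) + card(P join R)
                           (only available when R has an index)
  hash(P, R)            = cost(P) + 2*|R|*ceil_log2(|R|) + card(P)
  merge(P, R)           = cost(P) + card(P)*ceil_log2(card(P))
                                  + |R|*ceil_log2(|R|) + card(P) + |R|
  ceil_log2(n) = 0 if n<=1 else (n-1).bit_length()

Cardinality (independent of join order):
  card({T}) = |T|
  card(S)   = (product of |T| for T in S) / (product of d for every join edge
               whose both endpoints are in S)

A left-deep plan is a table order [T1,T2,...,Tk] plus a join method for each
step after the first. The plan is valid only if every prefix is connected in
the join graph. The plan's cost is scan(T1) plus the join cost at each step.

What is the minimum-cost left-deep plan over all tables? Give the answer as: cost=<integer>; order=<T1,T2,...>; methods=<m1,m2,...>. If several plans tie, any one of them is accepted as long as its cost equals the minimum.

Selinger DP (subsets sized 1..n):
  {F}: scan cost=150, card=150
  {D}: scan cost=150, card=150
  {B}: scan cost=120, card=120
  {E}: scan cost=60, card=60
  {C}: scan cost=150, card=150
  {A}: scan cost=400, card=400
  {DF}: card=1500; try (F,hash)→2700, (D,hash)→2700, (F,merge)→2850, (F,nl_idx)→2850, (D,merge)→2850, (D,nl_idx)→2850 …(+2); best=2700 via (F,hash)
  {BD}: card=450; try (D,nl_idx)→1530, (B,nl_idx)→1650, (B,hash)→1980, (D,merge)→2430, (B,merge)→2460, (D,hash)→2640 …(+2); best=1530 via (D,nl_idx)
  {BE}: card=2400; try (E,hash)→960, (B,merge)→1440, (E,merge)→1500, (B,hash)→1800, (B,nl_idx)→2880, (B,nl)→7260 …(+1); best=960 via (E,hash)
  {CE}: card=360; try (E,hash)→1020, (C,merge)→1830, (E,merge)→1920, (C,hash)→2520, (C,nl)→9060, (E,nl)→9150; best=1020 via (E,hash)
  {AC}: card=1200; try (C,hash)→3200, (A,merge)→5500, (C,merge)→5750, (A,hash)→7500, (A,nl)→60150, (C,nl)→60400; best=3200 via (C,hash)
  {BDF}: card=4500; try (F,hash)→4380, (B,hash)→5880, (F,merge)→7380, (F,nl_idx)→9630, (B,nl_idx)→17700, (B,merge)→21660 …(+2); best=4380 via (F,hash)
  {BDE}: card=9000; try (E,hash)→2700, (D,hash)→5760, (E,merge)→6450, (E,nl)→28530, (D,nl_idx)→29160, (D,merge)→33510 …(+1); best=2700 via (E,hash)
  {BCE}: card=14400; try (B,hash)→3060, (B,merge)→5580, (C,hash)→5760, (B,nl_idx)→17940, (C,merge)→33510, (B,nl)→44220 …(+1); best=3060 via (B,hash)
  {ACE}: card=2880; try (E,hash)→5120, (A,hash)→8580, (A,merge)→8620, (E,merge)→18020, (E,nl)→75200, (A,nl)→145020; best=5120 via (E,hash)
  {BDEF}: card=90000; try (E,hash)→9600, (F,hash)→14100, (E,merge)→67800, (F,merge)→139050, (F,nl_idx)→164700, (E,nl)→274380 …(+1); best=9600 via (E,hash)
  {BCDE}: card=54000; try (C,hash)→14100, (D,hash)→19860, (C,merge)→139050, (D,nl_idx)→172260, (D,merge)→220410, (C,nl)→1352700 …(+1); best=14100 via (C,hash)
  {ABCE}: card=115200; try (B,hash)→9680, (A,hash)→24660, (B,merge)→43520, (B,nl_idx)→140480, (A,merge)→223060, (B,nl)→350720 …(+1); best=9680 via (B,hash)
  {BCDEF}: card=540000; try (F,hash)→70500, (C,hash)→102000, (F,merge)→933450, (F,nl_idx)→986100, (C,merge)→1630950, (F,nl)→8114100 …(+1); best=70500 via (F,hash)
  {ABCDE}: card=432000; try (A,hash)→75300, (D,hash)→127280, (A,merge)→936100, (D,nl_idx)→1363280, (D,merge)→2084630, (D,nl)→17289680 …(+1); best=75300 via (A,hash)
  {ABCDEF}: card=4320000; try (F,hash)→509700, (A,hash)→617700, (F,nl_idx)→7851300, (F,merge)→8716650, (A,merge)→11414500, (F,nl)→64875300 …(+1); best=509700 via (F,hash)

cost=509700; order=B,D,E,C,A,F; methods=nl_idx,hash,hash,hash,hash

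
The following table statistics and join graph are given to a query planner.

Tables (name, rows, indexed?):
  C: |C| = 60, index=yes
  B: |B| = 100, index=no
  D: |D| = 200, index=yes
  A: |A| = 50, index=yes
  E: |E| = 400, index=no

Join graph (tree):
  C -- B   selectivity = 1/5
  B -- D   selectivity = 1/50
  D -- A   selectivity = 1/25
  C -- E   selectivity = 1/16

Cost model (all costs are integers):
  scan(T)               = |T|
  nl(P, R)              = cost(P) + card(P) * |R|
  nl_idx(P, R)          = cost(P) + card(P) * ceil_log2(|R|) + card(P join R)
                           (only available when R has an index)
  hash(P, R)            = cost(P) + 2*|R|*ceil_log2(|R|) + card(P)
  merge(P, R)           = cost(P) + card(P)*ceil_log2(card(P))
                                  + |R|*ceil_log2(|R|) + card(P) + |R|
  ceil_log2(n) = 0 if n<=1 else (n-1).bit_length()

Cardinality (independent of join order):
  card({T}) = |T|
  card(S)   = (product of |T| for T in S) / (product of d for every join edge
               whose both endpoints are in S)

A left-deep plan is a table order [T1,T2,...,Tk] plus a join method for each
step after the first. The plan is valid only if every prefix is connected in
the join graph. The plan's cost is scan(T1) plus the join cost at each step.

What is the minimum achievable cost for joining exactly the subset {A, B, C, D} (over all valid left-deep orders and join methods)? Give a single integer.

3820

Selinger DP over subsets of {A,B,C,D}:
  {C}: scan cost=60, card=60
  {B}: scan cost=100, card=100
  {D}: scan cost=200, card=200
  {A}: scan cost=50, card=50
  {BC}: card=1200; try (C,hash)→920, (B,merge)→1280, (C,merge)→1320, (B,hash)→1520, (C,nl_idx)→1900, (B,nl)→6060 …(+1); best=920 via (C,hash)
  {BD}: card=400; try (D,nl_idx)→1300, (B,hash)→1800, (D,merge)→2700, (B,merge)→2800, (D,hash)→3400, (D,nl)→20100 …(+1); best=1300 via (D,nl_idx)
  {AD}: card=400; try (D,nl_idx)→850, (A,hash)→1000, (A,nl_idx)→1800, (D,merge)→2200, (A,merge)→2350, (D,hash)→3300 …(+2); best=850 via (D,nl_idx)
  {BCD}: card=4800; try (C,hash)→2420, (D,hash)→5320, (C,merge)→5720, (C,nl_idx)→8500, (D,nl_idx)→15320, (D,merge)→17120 …(+2); best=2420 via (C,hash)
  {ABD}: card=800; try (A,hash)→2300, (B,hash)→2650, (A,nl_idx)→4500, (B,merge)→5650, (A,merge)→5650, (A,nl)→21300 …(+1); best=2300 via (A,hash)
  {ABCD}: card=9600; try (C,hash)→3820, (A,hash)→7820, (C,merge)→11520, (C,nl_idx)→16700, (A,nl_idx)→40820, (C,nl)→50300 …(+2); best=3820 via (C,hash)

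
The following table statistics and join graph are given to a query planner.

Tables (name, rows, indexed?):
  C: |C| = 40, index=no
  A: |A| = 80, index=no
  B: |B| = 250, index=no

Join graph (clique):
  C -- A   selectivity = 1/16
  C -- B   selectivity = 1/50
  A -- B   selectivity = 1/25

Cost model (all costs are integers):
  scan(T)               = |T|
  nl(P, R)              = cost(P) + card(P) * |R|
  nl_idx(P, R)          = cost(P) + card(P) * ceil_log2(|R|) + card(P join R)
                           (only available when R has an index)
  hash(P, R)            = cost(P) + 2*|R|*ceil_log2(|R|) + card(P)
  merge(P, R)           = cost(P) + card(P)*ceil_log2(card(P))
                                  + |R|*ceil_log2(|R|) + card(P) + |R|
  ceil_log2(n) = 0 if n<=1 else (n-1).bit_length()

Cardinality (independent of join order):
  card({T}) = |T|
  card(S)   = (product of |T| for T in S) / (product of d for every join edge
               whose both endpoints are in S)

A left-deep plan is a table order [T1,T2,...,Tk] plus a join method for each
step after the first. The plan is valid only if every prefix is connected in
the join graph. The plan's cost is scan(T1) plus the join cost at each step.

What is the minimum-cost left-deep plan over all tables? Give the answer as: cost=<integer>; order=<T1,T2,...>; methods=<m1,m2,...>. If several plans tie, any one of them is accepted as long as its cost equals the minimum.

Selinger DP (subsets sized 1..n):
  {C}: scan cost=40, card=40
  {A}: scan cost=80, card=80
  {B}: scan cost=250, card=250
  {AC}: card=200; try (C,hash)→640, (A,merge)→960, (C,merge)→1000, (A,hash)→1200, (A,nl)→3240, (C,nl)→3280; best=640 via (C,hash)
  {BC}: card=200; try (C,hash)→980, (B,merge)→2570, (C,merge)→2780, (B,hash)→4080, (B,nl)→10040, (C,nl)→10250; best=980 via (C,hash)
  {AB}: card=800; try (A,hash)→1620, (B,merge)→2970, (A,merge)→3140, (B,hash)→4160, (B,nl)→20080, (A,nl)→20250; best=1620 via (A,hash)
  {ABC}: card=40; try (A,hash)→2300, (C,hash)→2900, (A,merge)→3420, (B,merge)→4690, (B,hash)→4840, (C,merge)→10700 …(+3); best=2300 via (A,hash)

cost=2300; order=B,C,A; methods=hash,hash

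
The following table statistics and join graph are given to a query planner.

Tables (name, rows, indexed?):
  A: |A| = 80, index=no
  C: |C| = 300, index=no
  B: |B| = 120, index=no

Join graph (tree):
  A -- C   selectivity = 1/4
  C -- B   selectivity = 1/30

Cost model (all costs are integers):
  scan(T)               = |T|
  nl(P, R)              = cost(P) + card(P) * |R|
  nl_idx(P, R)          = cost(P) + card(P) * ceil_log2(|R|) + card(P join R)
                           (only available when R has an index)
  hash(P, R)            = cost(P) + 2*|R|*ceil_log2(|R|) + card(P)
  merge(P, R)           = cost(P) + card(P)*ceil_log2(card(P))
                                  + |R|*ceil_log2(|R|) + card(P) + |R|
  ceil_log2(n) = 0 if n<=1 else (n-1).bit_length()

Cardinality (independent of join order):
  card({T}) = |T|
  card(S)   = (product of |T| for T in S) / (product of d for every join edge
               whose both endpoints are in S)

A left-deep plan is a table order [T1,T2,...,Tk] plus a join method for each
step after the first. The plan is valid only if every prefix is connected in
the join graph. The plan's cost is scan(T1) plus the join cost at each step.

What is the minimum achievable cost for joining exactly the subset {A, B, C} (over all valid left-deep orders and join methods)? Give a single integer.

4600

Selinger DP over subsets of {A,B,C}:
  {A}: scan cost=80, card=80
  {C}: scan cost=300, card=300
  {B}: scan cost=120, card=120
  {AC}: card=6000; try (A,hash)→1720, (C,merge)→3720, (A,merge)→3940, (C,hash)→5560, (C,nl)→24080, (A,nl)→24300; best=1720 via (A,hash)
  {BC}: card=1200; try (B,hash)→2280, (C,merge)→4080, (B,merge)→4260, (C,hash)→5640, (C,nl)→36120, (B,nl)→36300; best=2280 via (B,hash)
  {ABC}: card=24000; try (A,hash)→4600, (B,hash)→9400, (A,merge)→17320, (B,merge)→86680, (A,nl)→98280, (B,nl)→721720; best=4600 via (A,hash)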